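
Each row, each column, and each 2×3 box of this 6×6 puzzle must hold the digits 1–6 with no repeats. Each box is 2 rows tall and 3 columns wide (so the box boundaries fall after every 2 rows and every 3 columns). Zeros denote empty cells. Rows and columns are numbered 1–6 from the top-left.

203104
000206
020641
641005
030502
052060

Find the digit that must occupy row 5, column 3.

6

row 1, column 2 = 6: row 1 has {1,2,3,4}; col 2 has {2,3,4,5}; box has {2,3} → only 6 remains.
row 1, column 5 = 5: row 1 has {1,2,3,4,6}; col 5 has {4,6}; box has {1,2,4,6} → only 5 remains.
row 2, column 2 = 1: row 2 has {2,6}; col 2 has {2,3,4,5,6}; box has {2,3,6} → only 1 remains.
row 2, column 5 = 3: row 2 has {1,2,6}; col 5 has {4,5,6}; box has {1,2,4,5,6} → only 3 remains.
row 3, column 3 = 5: row 3 has {1,2,4,6}; col 3 has {1,2,3}; box has {1,2,4,6} → only 5 remains.
row 4, column 4 = 3: row 4 has {1,4,5,6}; col 4 has {1,2,5,6}; box has {1,4,5,6} → only 3 remains.
row 4, column 5 = 2: row 4 has {1,3,4,5,6}; col 5 has {3,4,5,6}; box has {1,3,4,5,6} → only 2 remains.
row 5, column 5 = 1: row 5 has {2,3,5}; col 5 has {2,3,4,5,6}; box has {2,5,6} → only 1 remains.
row 6, column 4 = 4: row 6 has {2,5,6}; col 4 has {1,2,3,5,6}; box has {1,2,5,6} → only 4 remains.
row 6, column 6 = 3: row 6 has {2,4,5,6}; col 6 has {1,2,4,5,6}; box has {1,2,4,5,6} → only 3 remains.
row 2, column 3 = 4: row 2 has {1,2,3,6}; col 3 has {1,2,3,5}; box has {1,2,3,6} → only 4 remains.
row 3, column 1 = 3: row 3 has {1,2,4,5,6}; col 1 has {2,6}; box has {1,2,4,5,6} → only 3 remains.
row 5, column 1 = 4: row 5 has {1,2,3,5}; col 1 has {2,3,6}; box has {2,3,5} → only 4 remains.
row 5, column 3 = 6: row 5 has {1,2,3,4,5}; col 3 has {1,2,3,4,5}; box has {2,3,4,5} → only 6 remains.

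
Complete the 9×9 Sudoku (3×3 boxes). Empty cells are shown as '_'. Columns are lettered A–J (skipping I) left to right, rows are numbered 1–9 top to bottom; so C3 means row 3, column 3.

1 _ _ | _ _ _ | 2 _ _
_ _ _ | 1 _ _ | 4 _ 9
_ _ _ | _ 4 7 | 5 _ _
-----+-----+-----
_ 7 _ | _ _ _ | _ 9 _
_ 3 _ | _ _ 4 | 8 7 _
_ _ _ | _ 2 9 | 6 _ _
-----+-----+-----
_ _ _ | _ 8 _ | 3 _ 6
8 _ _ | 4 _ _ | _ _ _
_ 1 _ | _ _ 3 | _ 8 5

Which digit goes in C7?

7

G4 = 1: row 4 has {7,9}; col 7 has {2,3,4,5,6,8}; box has {6,7,8,9} → only 1 remains.
J5 = 2: row 5 has {3,4,7,8}; col 9 has {5,6,9}; box has {1,6,7,8,9} → only 2 remains.
C6 = 1: in row 6, 1 can only go here (every other open cell in that row sees a 1).
D6 = 7: in row 6, 7 can only go here (every other open cell in that row sees a 7).
E5 = 1: in row 5, 1 can only go here (every other open cell in that row sees a 1).
B6 = 8: in row 6, 8 can only go here (every other open cell in that row sees an 8).
C8 = 3: in row 8, 3 can only go here (every other open cell in that row sees a 3).
H6 = 5: in column 8, 5 can only go here (every other open cell in that column sees a 5).
A6 = 4: row 6 has {1,2,5,6,7,8,9}; col 1 has {1,8}; box has {1,3,7,8} → only 4 remains.
J6 = 3: row 6 has {1,2,4,5,6,7,8,9}; col 9 has {2,5,6,9}; box has {1,2,5,6,7,8,9} → only 3 remains.
J4 = 4: row 4 has {1,7,9}; col 9 has {2,3,5,6,9}; box has {1,2,3,5,6,7,8,9} → only 4 remains.
C9 = 4: in row 9, 4 can only go here (every other open cell in that row sees a 4).
B1 = 4: in row 1, 4 can only go here (every other open cell in that row sees a 4).
H7 = 4: in row 7, 4 can only go here (every other open cell in that row sees a 4).
F7 = 1: in row 7, 1 can only go here (every other open cell in that row sees a 1).
H8 = 2: in column 8, 2 can only go here (every other open cell in that column sees a 2).
J8 = 1: in row 8, 1 can only go here (every other open cell in that row sees a 1).
J3 = 8: row 3 has {4,5,7}; col 9 has {1,2,3,4,5,6,9}; box has {2,4,5,9} → only 8 remains.
J1 = 7: row 1 has {1,2,4}; col 9 has {1,2,3,4,5,6,8,9}; box has {2,4,5,8,9} → only 7 remains.
H3 = 1: in row 3, 1 can only go here (every other open cell in that row sees a 1).
F2 = 2: in column 6, 2 can only go here (every other open cell in that column sees a 2).
C2 = 8: in row 2, 8 can only go here (every other open cell in that row sees an 8).
A2 = 7: in row 2, 7 can only go here (every other open cell in that row sees a 7).
C7 = 7: in row 7, 7 can only go here (every other open cell in that row sees a 7).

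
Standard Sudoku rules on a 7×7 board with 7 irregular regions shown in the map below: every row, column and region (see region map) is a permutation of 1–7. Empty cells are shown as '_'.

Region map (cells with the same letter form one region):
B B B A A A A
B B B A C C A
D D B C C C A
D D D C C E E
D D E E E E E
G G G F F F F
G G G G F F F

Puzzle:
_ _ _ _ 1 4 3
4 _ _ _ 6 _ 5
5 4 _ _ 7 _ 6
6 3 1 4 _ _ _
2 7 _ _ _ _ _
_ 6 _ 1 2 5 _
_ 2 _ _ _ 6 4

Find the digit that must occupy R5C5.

R1C1 = 7: row 1 has {1,3,4}; col 1 has {2,4,5,6}; region has {4} → only 7 remains.
R1C2 = 5: row 1 has {1,3,4,7}; col 2 has {2,3,4,6,7}; region has {4,7} → only 5 remains.
R1C4 = 2: row 1 has {1,3,4,5,7}; col 4 has {1,4}; region has {1,3,4,5,6} → only 2 remains.
R2C2 = 1: row 2 has {4,5,6}; col 2 has {2,3,4,5,6,7}; region has {4,5,7} → only 1 remains.
R2C4 = 7: row 2 has {1,4,5,6}; col 4 has {1,2,4}; region has {1,2,3,4,5,6} → only 7 remains.
R3C4 = 3: row 3 has {4,5,6,7}; col 4 has {1,2,4,7}; region has {4,6,7} → only 3 remains.
R4C5 = 5: row 4 has {1,3,4,6}; col 5 has {1,2,6,7}; region has {3,4,6,7} → only 5 remains.
R5C7 = 1: row 5 has {2,7}; col 7 has {3,4,5,6}; region has {} → only 1 remains.
R6C1 = 3: row 6 has {1,2,5,6}; col 1 has {2,4,5,6,7}; region has {2,6} → only 3 remains.
R6C7 = 7: row 6 has {1,2,3,5,6}; col 7 has {1,3,4,5,6}; region has {1,2,4,5,6} → only 7 remains.
R7C1 = 1: row 7 has {2,4,6}; col 1 has {2,3,4,5,6,7}; region has {2,3,6} → only 1 remains.
R7C4 = 5: row 7 has {1,2,4,6}; col 4 has {1,2,3,4,7}; region has {1,2,3,6} → only 5 remains.
R7C5 = 3: row 7 has {1,2,4,5,6}; col 5 has {1,2,5,6,7}; region has {1,2,4,5,6,7} → only 3 remains.
R1C3 = 6: row 1 has {1,2,3,4,5,7}; col 3 has {1}; region has {1,4,5,7} → only 6 remains.
R2C6 = 2: row 2 has {1,4,5,6,7}; col 6 has {4,5,6}; region has {3,4,5,6,7} → only 2 remains.
R3C3 = 2: row 3 has {3,4,5,6,7}; col 3 has {1,6}; region has {1,4,5,6,7} → only 2 remains.
R3C6 = 1: row 3 has {2,3,4,5,6,7}; col 6 has {2,4,5,6}; region has {2,3,4,5,6,7} → only 1 remains.
R4C6 = 7: row 4 has {1,3,4,5,6}; col 6 has {1,2,4,5,6}; region has {1} → only 7 remains.
R4C7 = 2: row 4 has {1,3,4,5,6,7}; col 7 has {1,3,4,5,6,7}; region has {1,7} → only 2 remains.
R5C4 = 6: row 5 has {1,2,7}; col 4 has {1,2,3,4,5,7}; region has {1,2,7} → only 6 remains.
R5C5 = 4: row 5 has {1,2,6,7}; col 5 has {1,2,3,5,6,7}; region has {1,2,6,7} → only 4 remains.

4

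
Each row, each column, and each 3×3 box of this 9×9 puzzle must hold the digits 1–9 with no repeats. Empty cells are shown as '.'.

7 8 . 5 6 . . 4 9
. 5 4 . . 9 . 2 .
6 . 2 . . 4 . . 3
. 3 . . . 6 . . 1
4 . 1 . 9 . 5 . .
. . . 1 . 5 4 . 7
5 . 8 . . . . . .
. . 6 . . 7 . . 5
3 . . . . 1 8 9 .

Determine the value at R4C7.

R1C3 = 3: row 1 has {4,5,6,7,8,9}; col 3 has {1,2,4,6,8}; box has {2,4,5,6,7,8} → only 3 remains.
R1C6 = 2: row 1 has {3,4,5,6,7,8,9}; col 6 has {1,4,5,6,7,9}; box has {4,5,6,9} → only 2 remains.
R1C7 = 1: row 1 has {2,3,4,5,6,7,8,9}; col 7 has {4,5,8}; box has {2,3,4,9} → only 1 remains.
R2C1 = 1: row 2 has {2,4,5,9}; col 1 has {3,4,5,6,7}; box has {2,3,4,5,6,7,8} → only 1 remains.
R3C2 = 9: row 3 has {2,3,4,6}; col 2 has {3,5,8}; box has {1,2,3,4,5,6,7,8} → only 9 remains.
R3C7 = 7: row 3 has {2,3,4,6,9}; col 7 has {1,4,5,8}; box has {1,2,3,4,9} → only 7 remains.
R4C8 = 8: row 4 has {1,3,6}; col 8 has {2,4,9}; box has {1,4,5,7} → only 8 remains.
R6C3 = 9: row 6 has {1,4,5,7}; col 3 has {1,2,3,4,6,8}; box has {1,3,4} → only 9 remains.
R7C6 = 3: row 7 has {5,8}; col 6 has {1,2,4,5,6,7,9}; box has {1,7} → only 3 remains.
R9C3 = 7: row 9 has {1,3,8,9}; col 3 has {1,2,3,4,6,8,9}; box has {3,5,6,8} → only 7 remains.
R2C7 = 6: row 2 has {1,2,4,5,9}; col 7 has {1,4,5,7,8}; box has {1,2,3,4,7,9} → only 6 remains.
R2C9 = 8: row 2 has {1,2,4,5,6,9}; col 9 has {1,3,5,7,9}; box has {1,2,3,4,6,7,9} → only 8 remains.
R3C4 = 8: row 3 has {2,3,4,6,7,9}; col 4 has {1,5}; box has {2,4,5,6,9} → only 8 remains.
R3C5 = 1: row 3 has {2,3,4,6,7,8,9}; col 5 has {6,9}; box has {2,4,5,6,8,9} → only 1 remains.
R3C8 = 5: row 3 has {1,2,3,4,6,7,8,9}; col 8 has {2,4,8,9}; box has {1,2,3,4,6,7,8,9} → only 5 remains.
R4C1 = 2: row 4 has {1,3,6,8}; col 1 has {1,3,4,5,6,7}; box has {1,3,4,9} → only 2 remains.
R4C3 = 5: row 4 has {1,2,3,6,8}; col 3 has {1,2,3,4,6,7,8,9}; box has {1,2,3,4,9} → only 5 remains.
R4C7 = 9: row 4 has {1,2,3,5,6,8}; col 7 has {1,4,5,6,7,8}; box has {1,4,5,7,8} → only 9 remains.

9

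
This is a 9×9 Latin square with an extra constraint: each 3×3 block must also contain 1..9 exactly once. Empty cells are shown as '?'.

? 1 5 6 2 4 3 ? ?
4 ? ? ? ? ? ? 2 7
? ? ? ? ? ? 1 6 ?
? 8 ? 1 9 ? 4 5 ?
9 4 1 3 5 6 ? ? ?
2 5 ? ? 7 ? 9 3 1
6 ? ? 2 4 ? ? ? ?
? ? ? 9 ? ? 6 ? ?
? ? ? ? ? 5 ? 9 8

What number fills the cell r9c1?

r1c8 = 8 (sole candidate).
r1c9 = 9 (sole candidate).
r2c7 = 5 (sole candidate).
r3c9 = 4 (sole candidate).
r4c6 = 2 (sole candidate).
r4c9 = 6 (sole candidate).
r5c8 = 7 (sole candidate).
r5c9 = 2 (sole candidate).
r6c3 = 6 (sole candidate).
r6c6 = 8 (sole candidate).
r7c7 = 7 (sole candidate).
r7c8 = 1 (sole candidate).
r8c8 = 4 (sole candidate).
r9c4 = 7 (sole candidate).
r9c7 = 2 (sole candidate).
r1c1 = 7 (sole candidate).
r2c4 = 8 (sole candidate).
r3c4 = 5 (sole candidate).
r3c5 = 3 (sole candidate).
r4c1 = 3 (sole candidate).
r4c3 = 7 (sole candidate).
r5c7 = 8 (sole candidate).
r6c4 = 4 (sole candidate).
r7c6 = 3 (sole candidate).
r7c9 = 5 (sole candidate).
r8c6 = 1 (sole candidate).
r8c9 = 3 (sole candidate).
r9c1 = 1: row 9 has {2,5,7,8,9}; col 1 has {2,3,4,6,7,9}; box has {6} → only 1 remains.

1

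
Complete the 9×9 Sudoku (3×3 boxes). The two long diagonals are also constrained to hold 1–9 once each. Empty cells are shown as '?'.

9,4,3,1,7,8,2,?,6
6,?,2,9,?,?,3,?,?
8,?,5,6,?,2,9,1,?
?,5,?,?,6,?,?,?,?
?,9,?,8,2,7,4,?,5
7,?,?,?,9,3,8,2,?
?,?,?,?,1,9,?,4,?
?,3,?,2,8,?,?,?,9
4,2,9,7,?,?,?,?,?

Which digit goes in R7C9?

R1C8 = 5: row 1 has {1,2,3,4,6,7,8,9}; col 8 has {1,2,4}; box has {1,2,3,6,9} → only 5 remains.
R3C2 = 7: row 3 has {1,2,5,6,8,9}; col 2 has {2,3,4,5,9}; box has {2,3,4,5,6,8,9} → only 7 remains.
R3C9 = 4: row 3 has {1,2,5,6,7,8,9}; col 9 has {5,6,9}; box has {1,2,3,5,6,9} → only 4 remains.
R4C4 = 4: row 4 has {5,6}; col 4 has {1,2,6,7,8,9}; box has {2,3,6,7,8,9}; main diagonal has {2,3,5,9} → only 4 remains.
R4C6 = 1: row 4 has {4,5,6}; col 6 has {2,3,7,8,9}; box has {2,3,4,6,7,8,9}; anti-diagonal has {2,3,4,6,9} → only 1 remains.
R4C7 = 7: row 4 has {1,4,5,6}; col 7 has {2,3,4,8,9}; box has {2,4,5,8} → only 7 remains.
R4C9 = 3: row 4 has {1,4,5,6,7}; col 9 has {4,5,6,9}; box has {2,4,5,7,8} → only 3 remains.
R5C8 = 6: row 5 has {2,4,5,7,8,9}; col 8 has {1,2,4,5}; box has {2,3,4,5,7,8} → only 6 remains.
R6C4 = 5: row 6 has {2,3,7,8,9}; col 4 has {1,2,4,6,7,8,9}; box has {1,2,3,4,6,7,8,9}; anti-diagonal has {1,2,3,4,6,9} → only 5 remains.
R6C9 = 1: row 6 has {2,3,5,7,8,9}; col 9 has {3,4,5,6,9}; box has {2,3,4,5,6,7,8} → only 1 remains.
R7C1 = 5: row 7 has {1,4,9}; col 1 has {4,6,7,8,9}; box has {2,3,4,9} → only 5 remains.
R7C4 = 3: row 7 has {1,4,5,9}; col 4 has {1,2,4,5,6,7,8,9}; box has {1,2,7,8,9} → only 3 remains.
R7C7 = 6: row 7 has {1,3,4,5,9}; col 7 has {2,3,4,7,8,9}; box has {4,9}; main diagonal has {2,3,4,5,9} → only 6 remains.
R8C1 = 1: row 8 has {2,3,8,9}; col 1 has {4,5,6,7,8,9}; box has {2,3,4,5,9} → only 1 remains.
R8C7 = 5: row 8 has {1,2,3,8,9}; col 7 has {2,3,4,6,7,8,9}; box has {4,6,9} → only 5 remains.
R8C8 = 7: row 8 has {1,2,3,5,8,9}; col 8 has {1,2,4,5,6}; box has {4,5,6,9}; main diagonal has {2,3,4,5,6,9} → only 7 remains.
R9C5 = 5: row 9 has {2,4,7,9}; col 5 has {1,2,6,7,8,9}; box has {1,2,3,7,8,9} → only 5 remains.
R9C6 = 6: row 9 has {2,4,5,7,9}; col 6 has {1,2,3,7,8,9}; box has {1,2,3,5,7,8,9} → only 6 remains.
R9C7 = 1: row 9 has {2,4,5,6,7,9}; col 7 has {2,3,4,5,6,7,8,9}; box has {4,5,6,7,9} → only 1 remains.
R9C9 = 8: row 9 has {1,2,4,5,6,7,9}; col 9 has {1,3,4,5,6,9}; box has {1,4,5,6,7,9}; main diagonal has {2,3,4,5,6,7,9} → only 8 remains.
R2C2 = 1: row 2 has {2,3,6,9}; col 2 has {2,3,4,5,7,9}; box has {2,3,4,5,6,7,8,9}; main diagonal has {2,3,4,5,6,7,8,9} → only 1 remains.
R2C5 = 4: row 2 has {1,2,3,6,9}; col 5 has {1,2,5,6,7,8,9}; box has {1,2,6,7,8,9} → only 4 remains.
R2C6 = 5: row 2 has {1,2,3,4,6,9}; col 6 has {1,2,3,6,7,8,9}; box has {1,2,4,6,7,8,9} → only 5 remains.
R2C8 = 8: row 2 has {1,2,3,4,5,6,9}; col 8 has {1,2,4,5,6,7}; box has {1,2,3,4,5,6,9}; anti-diagonal has {1,2,3,4,5,6,9} → only 8 remains.
R2C9 = 7: row 2 has {1,2,3,4,5,6,8,9}; col 9 has {1,3,4,5,6,8,9}; box has {1,2,3,4,5,6,8,9} → only 7 remains.
R3C5 = 3: row 3 has {1,2,4,5,6,7,8,9}; col 5 has {1,2,4,5,6,7,8,9}; box has {1,2,4,5,6,7,8,9} → only 3 remains.
R4C1 = 2: row 4 has {1,3,4,5,6,7}; col 1 has {1,4,5,6,7,8,9}; box has {5,7,9} → only 2 remains.
R4C3 = 8: row 4 has {1,2,3,4,5,6,7}; col 3 has {2,3,5,9}; box has {2,5,7,9} → only 8 remains.
R4C8 = 9: row 4 has {1,2,3,4,5,6,7,8}; col 8 has {1,2,4,5,6,7,8}; box has {1,2,3,4,5,6,7,8} → only 9 remains.
R5C1 = 3: row 5 has {2,4,5,6,7,8,9}; col 1 has {1,2,4,5,6,7,8,9}; box has {2,5,7,8,9} → only 3 remains.
R5C3 = 1: row 5 has {2,3,4,5,6,7,8,9}; col 3 has {2,3,5,8,9}; box has {2,3,5,7,8,9} → only 1 remains.
R6C2 = 6: row 6 has {1,2,3,5,7,8,9}; col 2 has {1,2,3,4,5,7,9}; box has {1,2,3,5,7,8,9} → only 6 remains.
R6C3 = 4: row 6 has {1,2,3,5,6,7,8,9}; col 3 has {1,2,3,5,8,9}; box has {1,2,3,5,6,7,8,9} → only 4 remains.
R7C2 = 8: row 7 has {1,3,4,5,6,9}; col 2 has {1,2,3,4,5,6,7,9}; box has {1,2,3,4,5,9} → only 8 remains.
R7C3 = 7: row 7 has {1,3,4,5,6,8,9}; col 3 has {1,2,3,4,5,8,9}; box has {1,2,3,4,5,8,9}; anti-diagonal has {1,2,3,4,5,6,8,9} → only 7 remains.
R7C9 = 2: row 7 has {1,3,4,5,6,7,8,9}; col 9 has {1,3,4,5,6,7,8,9}; box has {1,4,5,6,7,8,9} → only 2 remains.

2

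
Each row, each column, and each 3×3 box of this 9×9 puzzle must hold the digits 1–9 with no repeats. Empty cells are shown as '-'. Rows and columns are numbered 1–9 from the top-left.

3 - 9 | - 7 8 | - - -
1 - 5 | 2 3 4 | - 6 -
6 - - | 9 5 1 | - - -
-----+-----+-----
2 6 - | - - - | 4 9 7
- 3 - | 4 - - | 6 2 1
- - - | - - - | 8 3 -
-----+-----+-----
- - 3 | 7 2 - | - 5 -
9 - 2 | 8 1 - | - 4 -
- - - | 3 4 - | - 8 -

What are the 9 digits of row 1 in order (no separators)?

329678514

R1C4 = 6: row 1 has {3,7,8,9}; col 4 has {2,3,4,7,8,9}; box has {1,2,3,4,5,7,8,9} → only 6 remains.
R1C8 = 1: row 1 has {3,6,7,8,9}; col 8 has {2,3,4,5,6,8,9}; box has {6} → only 1 remains.
R3C8 = 7 (sole candidate).
R4C5 = 8 (sole candidate).
R5C5 = 9 (sole candidate).
R6C5 = 6 (sole candidate).
R6C9 = 5 (sole candidate).
R2C7 = 9 (sole candidate).
R2C9 = 8 (sole candidate).
R4C3 = 1 (sole candidate).
R4C4 = 5 (sole candidate).
R4C6 = 3 (sole candidate).
R5C6 = 7 (sole candidate).
R6C4 = 1 (sole candidate).
R6C6 = 2 (sole candidate).
R7C7 = 1 (sole candidate).
R2C2 = 7 (sole candidate).
R5C3 = 8 (sole candidate).
R8C2 = 5 (sole candidate).
R8C6 = 6 (sole candidate).
R8C9 = 3 (sole candidate).
R9C1 = 7 (sole candidate).
R9C2 = 1 (sole candidate).
R9C3 = 6 (sole candidate).
R9C7 = 2 (sole candidate).
R9C9 = 9 (sole candidate).
R1C7 = 5: row 1 has {1,3,6,7,8,9}; col 7 has {1,2,4,6,8,9}; box has {1,6,7,8,9} → only 5 remains.
R3C3 = 4 (sole candidate).
R3C7 = 3 (sole candidate).
R3C9 = 2 (sole candidate).
R5C1 = 5 (sole candidate).
R6C1 = 4 (sole candidate).
R6C2 = 9 (sole candidate).
R6C3 = 7 (sole candidate).
R7C1 = 8 (sole candidate).
R7C2 = 4 (sole candidate).
R7C6 = 9 (sole candidate).
R7C9 = 6 (sole candidate).
R8C7 = 7 (sole candidate).
R9C6 = 5 (sole candidate).
R1C2 = 2: row 1 has {1,3,5,6,7,8,9}; col 2 has {1,3,4,5,6,7,9}; box has {1,3,4,5,6,7,9} → only 2 remains.
R1C9 = 4: row 1 has {1,2,3,5,6,7,8,9}; col 9 has {1,2,3,5,6,7,8,9}; box has {1,2,3,5,6,7,8,9} → only 4 remains.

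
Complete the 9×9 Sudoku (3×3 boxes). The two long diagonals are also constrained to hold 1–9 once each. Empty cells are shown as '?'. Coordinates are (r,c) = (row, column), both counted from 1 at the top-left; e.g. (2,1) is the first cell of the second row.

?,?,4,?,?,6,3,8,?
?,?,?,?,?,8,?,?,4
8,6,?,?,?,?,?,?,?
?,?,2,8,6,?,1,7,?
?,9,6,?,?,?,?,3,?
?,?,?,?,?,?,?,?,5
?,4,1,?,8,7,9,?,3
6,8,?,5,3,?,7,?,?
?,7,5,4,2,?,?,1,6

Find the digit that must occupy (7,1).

2

(4,9) = 9: row 4 has {1,2,6,7,8}; col 9 has {3,4,5,6}; box has {1,3,5,7} → only 9 remains.
(7,1) = 2: row 7 has {1,3,4,7,8,9}; col 1 has {6,8}; box has {1,4,5,6,7,8} → only 2 remains.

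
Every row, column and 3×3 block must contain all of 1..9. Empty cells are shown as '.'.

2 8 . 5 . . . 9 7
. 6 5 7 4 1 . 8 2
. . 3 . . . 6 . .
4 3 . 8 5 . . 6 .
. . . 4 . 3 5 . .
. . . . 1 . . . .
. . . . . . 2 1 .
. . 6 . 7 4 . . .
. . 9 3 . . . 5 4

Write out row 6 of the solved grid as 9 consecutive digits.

r1c6 = 6: row 1 has {2,5,7,8,9}; col 6 has {1,3,4}; box has {1,4,5,7} → only 6 remains.
r2c1 = 9: row 2 has {1,2,4,5,6,7,8}; col 1 has {2,4}; box has {2,3,5,6,8} → only 9 remains.
r2c7 = 3: row 2 has {1,2,4,5,6,7,8,9}; col 7 has {2,5,6}; box has {2,6,7,8,9} → only 3 remains.
r3c8 = 4: row 3 has {3,6}; col 8 has {1,5,6,8,9}; box has {2,3,6,7,8,9} → only 4 remains.
r8c8 = 3: row 8 has {4,6,7}; col 8 has {1,4,5,6,8,9}; box has {1,2,4,5} → only 3 remains.
r1c5 = 3: row 1 has {2,5,6,7,8,9}; col 5 has {1,4,5,7}; box has {1,4,5,6,7} → only 3 remains.
r1c7 = 1: row 1 has {2,3,5,6,7,8,9}; col 7 has {2,3,5,6}; box has {2,3,4,6,7,8,9} → only 1 remains.
r3c9 = 5: row 3 has {3,4,6}; col 9 has {2,4,7}; box has {1,2,3,4,6,7,8,9} → only 5 remains.
r1c3 = 4: row 1 has {1,2,3,5,6,7,8,9}; col 3 has {3,5,6,9}; box has {2,3,5,6,8,9} → only 4 remains.
r6c9 = 3: in row 6, 3 can only go here (every other open cell in that row sees a 3).
r6c7 = 4: in row 6, 4 can only go here (every other open cell in that row sees a 4).
r7c1 = 3: in row 7, 3 can only go here (every other open cell in that row sees a 3).
r7c2 = 4: in row 7, 4 can only go here (every other open cell in that row sees a 4).
r7c6 = 5: in row 7, 5 can only go here (every other open cell in that row sees a 5).
r7c3 = 7: in row 7, 7 can only go here (every other open cell in that row sees a 7).
r9c5 = 6: in row 9, 6 can only go here (every other open cell in that row sees a 6).
r9c7 = 7: in row 9, 7 can only go here (every other open cell in that row sees a 7).
r4c7 = 9: row 4 has {3,4,5,6,8}; col 7 has {1,2,3,4,5,6,7}; box has {3,4,5,6} → only 9 remains.
r4c9 = 1: row 4 has {3,4,5,6,8,9}; col 9 has {2,3,4,5,7}; box has {3,4,5,6,9} → only 1 remains.
r5c9 = 8: row 5 has {3,4,5}; col 9 has {1,2,3,4,5,7}; box has {1,3,4,5,6,9} → only 8 remains.
r7c4 = 9: row 7 has {1,2,3,4,5,7}; col 4 has {3,4,5,7,8}; box has {3,4,5,6,7} → only 9 remains.
r7c5 = 8: row 7 has {1,2,3,4,5,7,9}; col 5 has {1,3,4,5,6,7}; box has {3,4,5,6,7,9} → only 8 remains.
r7c9 = 6: row 7 has {1,2,3,4,5,7,8,9}; col 9 has {1,2,3,4,5,7,8}; box has {1,2,3,4,5,7} → only 6 remains.
r8c7 = 8: row 8 has {3,4,6,7}; col 7 has {1,2,3,4,5,6,7,9}; box has {1,2,3,4,5,6,7} → only 8 remains.
r8c9 = 9: row 8 has {3,4,6,7,8}; col 9 has {1,2,3,4,5,6,7,8}; box has {1,2,3,4,5,6,7,8} → only 9 remains.
r9c6 = 2: row 9 has {3,4,5,6,7,9}; col 6 has {1,3,4,5,6}; box has {3,4,5,6,7,8,9} → only 2 remains.
r3c4 = 2: row 3 has {3,4,5,6}; col 4 has {3,4,5,7,8,9}; box has {1,3,4,5,6,7} → only 2 remains.
r3c5 = 9: row 3 has {2,3,4,5,6}; col 5 has {1,3,4,5,6,7,8}; box has {1,2,3,4,5,6,7} → only 9 remains.
r3c6 = 8: row 3 has {2,3,4,5,6,9}; col 6 has {1,2,3,4,5,6}; box has {1,2,3,4,5,6,7,9} → only 8 remains.
r4c3 = 2: row 4 has {1,3,4,5,6,8,9}; col 3 has {3,4,5,6,7,9}; box has {3,4} → only 2 remains.
r4c6 = 7: row 4 has {1,2,3,4,5,6,8,9}; col 6 has {1,2,3,4,5,6,8}; box has {1,3,4,5,8} → only 7 remains.
r5c3 = 1: row 5 has {3,4,5,8}; col 3 has {2,3,4,5,6,7,9}; box has {2,3,4} → only 1 remains.
r5c5 = 2: row 5 has {1,3,4,5,8}; col 5 has {1,3,4,5,6,7,8,9}; box has {1,3,4,5,7,8} → only 2 remains.
r5c8 = 7: row 5 has {1,2,3,4,5,8}; col 8 has {1,3,4,5,6,8,9}; box has {1,3,4,5,6,8,9} → only 7 remains.
r6c3 = 8: row 6 has {1,3,4}; col 3 has {1,2,3,4,5,6,7,9}; box has {1,2,3,4} → only 8 remains.
r6c4 = 6: row 6 has {1,3,4,8}; col 4 has {2,3,4,5,7,8,9}; box has {1,2,3,4,5,7,8} → only 6 remains.
r6c6 = 9: row 6 has {1,3,4,6,8}; col 6 has {1,2,3,4,5,6,7,8}; box has {1,2,3,4,5,6,7,8} → only 9 remains.
r6c8 = 2: row 6 has {1,3,4,6,8,9}; col 8 has {1,3,4,5,6,7,8,9}; box has {1,3,4,5,6,7,8,9} → only 2 remains.
r8c4 = 1: row 8 has {3,4,6,7,8,9}; col 4 has {2,3,4,5,6,7,8,9}; box has {2,3,4,5,6,7,8,9} → only 1 remains.
r9c2 = 1: row 9 has {2,3,4,5,6,7,9}; col 2 has {3,4,6,8}; box has {3,4,6,7,9} → only 1 remains.
r3c2 = 7: row 3 has {2,3,4,5,6,8,9}; col 2 has {1,3,4,6,8}; box has {2,3,4,5,6,8,9} → only 7 remains.
r5c1 = 6: row 5 has {1,2,3,4,5,7,8}; col 1 has {2,3,4,9}; box has {1,2,3,4,8} → only 6 remains.
r5c2 = 9: row 5 has {1,2,3,4,5,6,7,8}; col 2 has {1,3,4,6,7,8}; box has {1,2,3,4,6,8} → only 9 remains.
r6c2 = 5: row 6 has {1,2,3,4,6,8,9}; col 2 has {1,3,4,6,7,8,9}; box has {1,2,3,4,6,8,9} → only 5 remains.
r8c1 = 5: row 8 has {1,3,4,6,7,8,9}; col 1 has {2,3,4,6,9}; box has {1,3,4,6,7,9} → only 5 remains.
r8c2 = 2: row 8 has {1,3,4,5,6,7,8,9}; col 2 has {1,3,4,5,6,7,8,9}; box has {1,3,4,5,6,7,9} → only 2 remains.
r9c1 = 8: row 9 has {1,2,3,4,5,6,7,9}; col 1 has {2,3,4,5,6,9}; box has {1,2,3,4,5,6,7,9} → only 8 remains.
r3c1 = 1: row 3 has {2,3,4,5,6,7,8,9}; col 1 has {2,3,4,5,6,8,9}; box has {2,3,4,5,6,7,8,9} → only 1 remains.
r6c1 = 7: row 6 has {1,2,3,4,5,6,8,9}; col 1 has {1,2,3,4,5,6,8,9}; box has {1,2,3,4,5,6,8,9} → only 7 remains.

758619423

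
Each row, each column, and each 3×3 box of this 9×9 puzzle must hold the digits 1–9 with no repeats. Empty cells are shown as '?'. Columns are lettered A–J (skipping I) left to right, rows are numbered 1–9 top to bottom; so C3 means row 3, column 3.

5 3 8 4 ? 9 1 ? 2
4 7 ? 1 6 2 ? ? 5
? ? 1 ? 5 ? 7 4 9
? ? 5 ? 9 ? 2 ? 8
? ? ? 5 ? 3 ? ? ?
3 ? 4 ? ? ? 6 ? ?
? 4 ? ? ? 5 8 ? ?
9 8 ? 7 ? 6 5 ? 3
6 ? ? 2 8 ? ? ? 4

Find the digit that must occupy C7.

E1 = 7: row 1 has {1,2,3,4,5,8,9}; col 5 has {5,6,8,9}; box has {1,2,4,5,6,9} → only 7 remains.
H1 = 6: row 1 has {1,2,3,4,5,7,8,9}; col 8 has {4}; box has {1,2,4,5,7,9} → only 6 remains.
C2 = 9: row 2 has {1,2,4,5,6,7}; col 3 has {1,4,5,8}; box has {1,3,4,5,7,8} → only 9 remains.
G2 = 3: row 2 has {1,2,4,5,6,7,9}; col 7 has {1,2,5,6,7,8}; box has {1,2,4,5,6,7,9} → only 3 remains.
H2 = 8: row 2 has {1,2,3,4,5,6,7,9}; col 8 has {4,6}; box has {1,2,3,4,5,6,7,9} → only 8 remains.
A3 = 2: row 3 has {1,4,5,7,9}; col 1 has {3,4,5,6,9}; box has {1,3,4,5,7,8,9} → only 2 remains.
B3 = 6: row 3 has {1,2,4,5,7,9}; col 2 has {3,4,7,8}; box has {1,2,3,4,5,7,8,9} → only 6 remains.
F3 = 8: row 3 has {1,2,4,5,6,7,9}; col 6 has {2,3,5,6,9}; box has {1,2,4,5,6,7,9} → only 8 remains.
B4 = 1: row 4 has {2,5,8,9}; col 2 has {3,4,6,7,8}; box has {3,4,5} → only 1 remains.
D4 = 6: row 4 has {1,2,5,8,9}; col 4 has {1,2,4,5,7}; box has {3,5,9} → only 6 remains.
D6 = 8: row 6 has {3,4,6}; col 4 has {1,2,4,5,6,7}; box has {3,5,6,9} → only 8 remains.
C8 = 2: row 8 has {3,5,6,7,8,9}; col 3 has {1,4,5,8,9}; box has {4,6,8,9} → only 2 remains.
H8 = 1: row 8 has {2,3,5,6,7,8,9}; col 8 has {4,6,8}; box has {3,4,5,8} → only 1 remains.
B9 = 5: row 9 has {2,4,6,8}; col 2 has {1,3,4,6,7,8}; box has {2,4,6,8,9} → only 5 remains.
F9 = 1: row 9 has {2,4,5,6,8}; col 6 has {2,3,5,6,8,9}; box has {2,5,6,7,8} → only 1 remains.
G9 = 9: row 9 has {1,2,4,5,6,8}; col 7 has {1,2,3,5,6,7,8}; box has {1,3,4,5,8} → only 9 remains.
H9 = 7: row 9 has {1,2,4,5,6,8,9}; col 8 has {1,4,6,8}; box has {1,3,4,5,8,9} → only 7 remains.
D3 = 3: row 3 has {1,2,4,5,6,7,8,9}; col 4 has {1,2,4,5,6,7,8}; box has {1,2,4,5,6,7,8,9} → only 3 remains.
A4 = 7: row 4 has {1,2,5,6,8,9}; col 1 has {2,3,4,5,6,9}; box has {1,3,4,5} → only 7 remains.
F4 = 4: row 4 has {1,2,5,6,7,8,9}; col 6 has {1,2,3,5,6,8,9}; box has {3,5,6,8,9} → only 4 remains.
H4 = 3: row 4 has {1,2,4,5,6,7,8,9}; col 8 has {1,4,6,7,8}; box has {2,6,8} → only 3 remains.
A5 = 8: row 5 has {3,5}; col 1 has {2,3,4,5,6,7,9}; box has {1,3,4,5,7} → only 8 remains.
C5 = 6: row 5 has {3,5,8}; col 3 has {1,2,4,5,8,9}; box has {1,3,4,5,7,8} → only 6 remains.
G5 = 4: row 5 has {3,5,6,8}; col 7 has {1,2,3,5,6,7,8,9}; box has {2,3,6,8} → only 4 remains.
H5 = 9: row 5 has {3,4,5,6,8}; col 8 has {1,3,4,6,7,8}; box has {2,3,4,6,8} → only 9 remains.
F6 = 7: row 6 has {3,4,6,8}; col 6 has {1,2,3,4,5,6,8,9}; box has {3,4,5,6,8,9} → only 7 remains.
H6 = 5: row 6 has {3,4,6,7,8}; col 8 has {1,3,4,6,7,8,9}; box has {2,3,4,6,8,9} → only 5 remains.
J6 = 1: row 6 has {3,4,5,6,7,8}; col 9 has {2,3,4,5,8,9}; box has {2,3,4,5,6,8,9} → only 1 remains.
A7 = 1: row 7 has {4,5,8}; col 1 has {2,3,4,5,6,7,8,9}; box has {2,4,5,6,8,9} → only 1 remains.
D7 = 9: row 7 has {1,4,5,8}; col 4 has {1,2,3,4,5,6,7,8}; box has {1,2,5,6,7,8} → only 9 remains.
E7 = 3: row 7 has {1,4,5,8,9}; col 5 has {5,6,7,8,9}; box has {1,2,5,6,7,8,9} → only 3 remains.
H7 = 2: row 7 has {1,3,4,5,8,9}; col 8 has {1,3,4,5,6,7,8,9}; box has {1,3,4,5,7,8,9} → only 2 remains.
J7 = 6: row 7 has {1,2,3,4,5,8,9}; col 9 has {1,2,3,4,5,8,9}; box has {1,2,3,4,5,7,8,9} → only 6 remains.
E8 = 4: row 8 has {1,2,3,5,6,7,8,9}; col 5 has {3,5,6,7,8,9}; box has {1,2,3,5,6,7,8,9} → only 4 remains.
C9 = 3: row 9 has {1,2,4,5,6,7,8,9}; col 3 has {1,2,4,5,6,8,9}; box has {1,2,4,5,6,8,9} → only 3 remains.
B5 = 2: row 5 has {3,4,5,6,8,9}; col 2 has {1,3,4,5,6,7,8}; box has {1,3,4,5,6,7,8} → only 2 remains.
E5 = 1: row 5 has {2,3,4,5,6,8,9}; col 5 has {3,4,5,6,7,8,9}; box has {3,4,5,6,7,8,9} → only 1 remains.
J5 = 7: row 5 has {1,2,3,4,5,6,8,9}; col 9 has {1,2,3,4,5,6,8,9}; box has {1,2,3,4,5,6,8,9} → only 7 remains.
B6 = 9: row 6 has {1,3,4,5,6,7,8}; col 2 has {1,2,3,4,5,6,7,8}; box has {1,2,3,4,5,6,7,8} → only 9 remains.
E6 = 2: row 6 has {1,3,4,5,6,7,8,9}; col 5 has {1,3,4,5,6,7,8,9}; box has {1,3,4,5,6,7,8,9} → only 2 remains.
C7 = 7: row 7 has {1,2,3,4,5,6,8,9}; col 3 has {1,2,3,4,5,6,8,9}; box has {1,2,3,4,5,6,8,9} → only 7 remains.

7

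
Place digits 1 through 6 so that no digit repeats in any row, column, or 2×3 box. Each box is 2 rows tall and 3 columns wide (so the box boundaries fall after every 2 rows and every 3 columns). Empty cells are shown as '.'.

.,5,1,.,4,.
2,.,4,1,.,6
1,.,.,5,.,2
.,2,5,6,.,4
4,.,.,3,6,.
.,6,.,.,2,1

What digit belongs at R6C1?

5

R1C4 = 2: row 1 has {1,4,5}; col 4 has {1,3,5,6}; box has {1,4,6} → only 2 remains.
R1C6 = 3: row 1 has {1,2,4,5}; col 6 has {1,2,4,6}; box has {1,2,4,6} → only 3 remains.
R2C2 = 3: row 2 has {1,2,4,6}; col 2 has {2,5,6}; box has {1,2,4,5} → only 3 remains.
R2C5 = 5: row 2 has {1,2,3,4,6}; col 5 has {2,4,6}; box has {1,2,3,4,6} → only 5 remains.
R3C2 = 4: row 3 has {1,2,5}; col 2 has {2,3,5,6}; box has {1,2,5} → only 4 remains.
R3C5 = 3: row 3 has {1,2,4,5}; col 5 has {2,4,5,6}; box has {2,4,5,6} → only 3 remains.
R4C1 = 3: row 4 has {2,4,5,6}; col 1 has {1,2,4}; box has {1,2,4,5} → only 3 remains.
R4C5 = 1: row 4 has {2,3,4,5,6}; col 5 has {2,3,4,5,6}; box has {2,3,4,5,6} → only 1 remains.
R5C2 = 1: row 5 has {3,4,6}; col 2 has {2,3,4,5,6}; box has {4,6} → only 1 remains.
R5C3 = 2: row 5 has {1,3,4,6}; col 3 has {1,4,5}; box has {1,4,6} → only 2 remains.
R5C6 = 5: row 5 has {1,2,3,4,6}; col 6 has {1,2,3,4,6}; box has {1,2,3,6} → only 5 remains.
R6C1 = 5: row 6 has {1,2,6}; col 1 has {1,2,3,4}; box has {1,2,4,6} → only 5 remains.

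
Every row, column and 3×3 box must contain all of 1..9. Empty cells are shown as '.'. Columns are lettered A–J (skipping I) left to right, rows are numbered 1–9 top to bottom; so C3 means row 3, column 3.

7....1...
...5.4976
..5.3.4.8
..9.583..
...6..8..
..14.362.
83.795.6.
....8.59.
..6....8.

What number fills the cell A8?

1

G1 = 2 (sole candidate).
E2 = 2 (sole candidate).
D3 = 9 (sole candidate).
H3 = 1 (sole candidate).
H4 = 4 (sole candidate).
H5 = 5 (sole candidate).
A6 = 5 (sole candidate).
E6 = 7 (sole candidate).
J6 = 9 (sole candidate).
G7 = 1 (sole candidate).
F9 = 2 (sole candidate).
G9 = 7 (sole candidate).
D1 = 8 (sole candidate).
E1 = 6 (sole candidate).
H1 = 3 (sole candidate).
J1 = 5 (sole candidate).
F3 = 7 (sole candidate).
E5 = 1 (sole candidate).
F5 = 9 (sole candidate).
J5 = 7 (sole candidate).
B6 = 8 (sole candidate).
F8 = 6 (sole candidate).
E9 = 4 (sole candidate).
J9 = 3 (sole candidate).
C1 = 4 (sole candidate).
B2 = 1 (sole candidate).
D4 = 2 (sole candidate).
J4 = 1 (sole candidate).
C7 = 2 (sole candidate).
J7 = 4 (sole candidate).
C8 = 7 (sole candidate).
J8 = 2 (sole candidate).
D9 = 1 (sole candidate).
B1 = 9 (sole candidate).
A2 = 3 (sole candidate).
C2 = 8 (sole candidate).
A4 = 6 (sole candidate).
B4 = 7 (sole candidate).
C5 = 3 (sole candidate).
B8 = 4 (sole candidate).
D8 = 3 (sole candidate).
A9 = 9 (sole candidate).
B9 = 5 (sole candidate).
A3 = 2 (sole candidate).
B3 = 6 (sole candidate).
A5 = 4 (sole candidate).
B5 = 2 (sole candidate).
A8 = 1: row 8 has {2,3,4,5,6,7,8,9}; col 1 has {2,3,4,5,6,7,8,9}; box has {2,3,4,5,6,7,8,9} → only 1 remains.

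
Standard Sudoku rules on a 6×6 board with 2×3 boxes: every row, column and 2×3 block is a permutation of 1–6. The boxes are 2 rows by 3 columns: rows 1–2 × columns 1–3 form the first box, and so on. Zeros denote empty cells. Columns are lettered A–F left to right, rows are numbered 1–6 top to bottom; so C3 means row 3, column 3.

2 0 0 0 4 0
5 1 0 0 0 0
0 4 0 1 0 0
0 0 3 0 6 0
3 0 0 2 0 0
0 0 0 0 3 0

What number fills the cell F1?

1

C1 = 6: row 1 has {2,4}; col 3 has {3}; box has {1,2,5} → only 6 remains.
C2 = 4: row 2 has {1,5}; col 3 has {3,6}; box has {1,2,5,6} → only 4 remains.
E2 = 2: row 2 has {1,4,5}; col 5 has {3,4,6}; box has {4} → only 2 remains.
A3 = 6: row 3 has {1,4}; col 1 has {2,3,5}; box has {3,4} → only 6 remains.
E3 = 5: row 3 has {1,4,6}; col 5 has {2,3,4,6}; box has {1,6} → only 5 remains.
A4 = 1: row 4 has {3,6}; col 1 has {2,3,5,6}; box has {3,4,6} → only 1 remains.
D4 = 4: row 4 has {1,3,6}; col 4 has {1,2}; box has {1,5,6} → only 4 remains.
F4 = 2: row 4 has {1,3,4,6}; col 6 has {}; box has {1,4,5,6} → only 2 remains.
E5 = 1: row 5 has {2,3}; col 5 has {2,3,4,5,6}; box has {2,3} → only 1 remains.
A6 = 4: row 6 has {3}; col 1 has {1,2,3,5,6}; box has {3} → only 4 remains.
B1 = 3: row 1 has {2,4,6}; col 2 has {1,4}; box has {1,2,4,5,6} → only 3 remains.
D1 = 5: row 1 has {2,3,4,6}; col 4 has {1,2,4}; box has {2,4} → only 5 remains.
F1 = 1: row 1 has {2,3,4,5,6}; col 6 has {2}; box has {2,4,5} → only 1 remains.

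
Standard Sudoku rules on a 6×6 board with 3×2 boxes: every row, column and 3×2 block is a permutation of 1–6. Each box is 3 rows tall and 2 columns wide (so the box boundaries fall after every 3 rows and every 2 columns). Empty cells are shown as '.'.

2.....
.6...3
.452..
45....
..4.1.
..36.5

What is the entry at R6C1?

R2C3 = 1: row 2 has {3,6}; col 3 has {3,4,5}; box has {2,5} → only 1 remains.
R2C4 = 4: row 2 has {1,3,6}; col 4 has {2,6}; box has {1,2,5} → only 4 remains.
R3C5 = 6: row 3 has {2,4,5}; col 5 has {1}; box has {3} → only 6 remains.
R3C6 = 1: row 3 has {2,4,5,6}; col 6 has {3,5}; box has {3,6} → only 1 remains.
R4C3 = 2: row 4 has {4,5}; col 3 has {1,3,4,5}; box has {3,4,6} → only 2 remains.
R4C4 = 1: row 4 has {2,4,5}; col 4 has {2,4,6}; box has {2,3,4,6} → only 1 remains.
R4C5 = 3: row 4 has {1,2,4,5}; col 5 has {1,6}; box has {1,5} → only 3 remains.
R4C6 = 6: row 4 has {1,2,3,4,5}; col 6 has {1,3,5}; box has {1,3,5} → only 6 remains.
R5C4 = 5: row 5 has {1,4}; col 4 has {1,2,4,6}; box has {1,2,3,4,6} → only 5 remains.
R5C6 = 2: row 5 has {1,4,5}; col 6 has {1,3,5,6}; box has {1,3,5,6} → only 2 remains.
R6C1 = 1: row 6 has {3,5,6}; col 1 has {2,4}; box has {4,5} → only 1 remains.

1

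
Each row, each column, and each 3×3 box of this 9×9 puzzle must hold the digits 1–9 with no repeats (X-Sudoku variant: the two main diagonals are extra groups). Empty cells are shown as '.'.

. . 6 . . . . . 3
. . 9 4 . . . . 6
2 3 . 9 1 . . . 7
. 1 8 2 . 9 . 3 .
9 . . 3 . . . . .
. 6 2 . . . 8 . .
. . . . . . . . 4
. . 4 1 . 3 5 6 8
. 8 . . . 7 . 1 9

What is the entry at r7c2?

9

r3c3 = 5: row 3 has {1,2,3,7,9}; col 3 has {2,4,6,8,9}; box has {2,3,6,9}; main diagonal has {2,6,9} → only 5 remains.
r3c7 = 4: row 3 has {1,2,3,5,7,9}; col 7 has {5,8}; box has {3,6,7}; anti-diagonal has {3,9} → only 4 remains.
r3c8 = 8: row 3 has {1,2,3,4,5,7,9}; col 8 has {1,3,6}; box has {3,4,6,7} → only 8 remains.
r4c9 = 5: row 4 has {1,2,3,8,9}; col 9 has {3,4,6,7,8,9}; box has {3,8} → only 5 remains.
r5c3 = 7: row 5 has {3,9}; col 3 has {2,4,5,6,8,9}; box has {1,2,6,8,9} → only 7 remains.
r5c5 = 8: row 5 has {3,7,9}; col 5 has {1}; box has {2,3,9}; main diagonal has {2,5,6,9}; anti-diagonal has {3,4,9} → only 8 remains.
r6c9 = 1: row 6 has {2,6,8}; col 9 has {3,4,5,6,7,8,9}; box has {3,5,8} → only 1 remains.
r7c3 = 1: row 7 has {4}; col 3 has {2,4,5,6,7,8,9}; box has {4,8}; anti-diagonal has {3,4,8,9} → only 1 remains.
r8c1 = 7: row 8 has {1,3,4,5,6,8}; col 1 has {2,9}; box has {1,4,8} → only 7 remains.
r8c2 = 2: row 8 has {1,3,4,5,6,7,8}; col 2 has {1,3,6,8}; box has {1,4,7,8}; anti-diagonal has {1,3,4,8,9} → only 2 remains.
r8c5 = 9: row 8 has {1,2,3,4,5,6,7,8}; col 5 has {1,8}; box has {1,3,7} → only 9 remains.
r9c3 = 3: row 9 has {1,7,8,9}; col 3 has {1,2,4,5,6,7,8,9}; box has {1,2,4,7,8} → only 3 remains.
r9c7 = 2: row 9 has {1,3,7,8,9}; col 7 has {4,5,8}; box has {1,4,5,6,8,9} → only 2 remains.
r2c2 = 7: row 2 has {4,6,9}; col 2 has {1,2,3,6,8}; box has {2,3,5,6,9}; main diagonal has {2,5,6,8,9} → only 7 remains.
r2c7 = 1: row 2 has {4,6,7,9}; col 7 has {2,4,5,8}; box has {3,4,6,7,8} → only 1 remains.
r2c8 = 5: row 2 has {1,4,6,7,9}; col 8 has {1,3,6,8}; box has {1,3,4,6,7,8}; anti-diagonal has {1,2,3,4,8,9} → only 5 remains.
r3c6 = 6: row 3 has {1,2,3,4,5,7,8,9}; col 6 has {3,7,9}; box has {1,4,9} → only 6 remains.
r4c1 = 4: row 4 has {1,2,3,5,8,9}; col 1 has {2,7,9}; box has {1,2,6,7,8,9} → only 4 remains.
r5c2 = 5: row 5 has {3,7,8,9}; col 2 has {1,2,3,6,7,8}; box has {1,2,4,6,7,8,9} → only 5 remains.
r5c7 = 6: row 5 has {3,5,7,8,9}; col 7 has {1,2,4,5,8}; box has {1,3,5,8} → only 6 remains.
r5c9 = 2: row 5 has {3,5,6,7,8,9}; col 9 has {1,3,4,5,6,7,8,9}; box has {1,3,5,6,8} → only 2 remains.
r6c1 = 3: row 6 has {1,2,6,8}; col 1 has {2,4,7,9}; box has {1,2,4,5,6,7,8,9} → only 3 remains.
r6c4 = 7: row 6 has {1,2,3,6,8}; col 4 has {1,2,3,4,9}; box has {2,3,8,9}; anti-diagonal has {1,2,3,4,5,8,9} → only 7 remains.
r6c6 = 4: row 6 has {1,2,3,6,7,8}; col 6 has {3,6,7,9}; box has {2,3,7,8,9}; main diagonal has {2,5,6,7,8,9} → only 4 remains.
r6c8 = 9: row 6 has {1,2,3,4,6,7,8}; col 8 has {1,3,5,6,8}; box has {1,2,3,5,6,8} → only 9 remains.
r7c2 = 9: row 7 has {1,4}; col 2 has {1,2,3,5,6,7,8}; box has {1,2,3,4,7,8} → only 9 remains.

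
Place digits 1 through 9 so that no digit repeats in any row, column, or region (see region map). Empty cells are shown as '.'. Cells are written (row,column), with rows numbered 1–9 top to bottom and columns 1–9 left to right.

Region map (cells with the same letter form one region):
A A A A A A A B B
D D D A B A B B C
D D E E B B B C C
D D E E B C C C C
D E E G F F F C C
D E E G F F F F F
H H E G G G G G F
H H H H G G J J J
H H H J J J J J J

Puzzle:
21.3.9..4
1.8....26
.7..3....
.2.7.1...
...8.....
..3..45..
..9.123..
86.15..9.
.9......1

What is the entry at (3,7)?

(6,2) = 8: row 6 has {3,4,5}; col 2 has {1,2,6,7,9}; region has {3,7,9} → only 8 remains.
(8,6) = 7: row 8 has {1,5,6,8,9}; col 6 has {1,2,4,9}; region has {1,2,3,5,8} → only 7 remains.
(2,6) = 5: row 2 has {1,2,6,8}; col 6 has {1,2,4,7,9}; region has {1,2,3,9} → only 5 remains.
(2,4) = 4: row 2 has {1,2,5,6,8}; col 4 has {1,3,7,8}; region has {1,2,3,5,9} → only 4 remains.
(7,4) = 6: row 7 has {1,2,3,9}; col 4 has {1,3,4,7,8}; region has {1,2,3,5,7,8} → only 6 remains.
(7,8) = 4: row 7 has {1,2,3,6,9}; col 8 has {2,9}; region has {1,2,3,5,6,7,8} → only 4 remains.
(2,2) = 3: row 2 has {1,2,4,5,6,8}; col 2 has {1,2,6,7,8,9}; region has {1,2,7,8} → only 3 remains.
(6,4) = 9: row 6 has {3,4,5,8}; col 4 has {1,3,4,6,7,8}; region has {1,2,3,4,5,6,7,8} → only 9 remains.
(7,2) = 5: row 7 has {1,2,3,4,6,9}; col 2 has {1,2,3,6,7,8,9}; region has {1,6,8,9} → only 5 remains.
(5,2) = 4: row 5 has {8}; col 2 has {1,2,3,5,6,7,8,9}; region has {3,7,8,9} → only 4 remains.
(6,1) = 6: row 6 has {3,4,5,8,9}; col 1 has {1,2,8}; region has {1,2,3,7,8} → only 6 remains.
(7,1) = 7: row 7 has {1,2,3,4,5,6,9}; col 1 has {1,2,6,8}; region has {1,5,6,8,9} → only 7 remains.
(7,9) = 8: row 7 has {1,2,3,4,5,6,7,9}; col 9 has {1,4,6}; region has {4,5} → only 8 remains.
(1,8) = 5: in row 1, 5 can only go here (every other open cell in that row sees a 5).
(3,8) = 8: row 3 has {3,7}; col 8 has {2,4,5,9}; region has {1,6} → only 8 remains.
(4,8) = 3: row 4 has {1,2,7}; col 8 has {2,4,5,8,9}; region has {1,6,8} → only 3 remains.
(5,8) = 7: row 5 has {4,8}; col 8 has {2,3,4,5,8,9}; region has {1,3,6,8} → only 7 remains.
(6,8) = 1: row 6 has {3,4,5,6,8,9}; col 8 has {2,3,4,5,7,8,9}; region has {4,5,8} → only 1 remains.
(9,8) = 6: row 9 has {1,9}; col 8 has {1,2,3,4,5,7,8,9}; region has {1,9} → only 6 remains.
(3,6) = 6: row 3 has {3,7,8}; col 6 has {1,2,4,5,7,9}; region has {2,3,4,5} → only 6 remains.
(5,6) = 3: row 5 has {4,7,8}; col 6 has {1,2,4,5,6,7,9}; region has {1,4,5,8} → only 3 remains.
(9,6) = 8: row 9 has {1,6,9}; col 6 has {1,2,3,4,5,6,7,9}; region has {1,6,9} → only 8 remains.
(3,1) = 4: in row 3, 4 can only go here (every other open cell in that row sees a 4).
(9,1) = 3: row 9 has {1,6,8,9}; col 1 has {1,2,4,6,7,8}; region has {1,5,6,7,8,9} → only 3 remains.
(4,7) = 4: in row 4, 4 can only go here (every other open cell in that row sees a 4).
(4,3) = 6: in row 4, 6 can only go here (every other open cell in that row sees a 6).
(4,5) = 8: in row 4, 8 can only go here (every other open cell in that row sees an 8).
(1,3) = 7: row 1 has {1,2,3,4,5,9}; col 3 has {3,6,8,9}; region has {1,2,3,4,5,9} → only 7 remains.
(1,5) = 6: row 1 has {1,2,3,4,5,7,9}; col 5 has {1,3,5,8}; region has {1,2,3,4,5,7,9} → only 6 remains.
(1,7) = 8: row 1 has {1,2,3,4,5,6,7,9}; col 7 has {3,4,5}; region has {1,2,3,4,5,6,7,9} → only 8 remains.
(8,7) = 2: row 8 has {1,5,6,7,8,9}; col 7 has {3,4,5,8}; region has {1,6,8,9} → only 2 remains.
(8,9) = 3: row 8 has {1,2,5,6,7,8,9}; col 9 has {1,4,6,8}; region has {1,2,6,8,9} → only 3 remains.
(9,4) = 5: row 9 has {1,3,6,8,9}; col 4 has {1,3,4,6,7,8,9}; region has {1,2,3,6,8,9} → only 5 remains.
(9,7) = 7: row 9 has {1,3,5,6,8,9}; col 7 has {2,3,4,5,8}; region has {1,2,3,5,6,8,9} → only 7 remains.
(2,7) = 9: row 2 has {1,2,3,4,5,6,8}; col 7 has {2,3,4,5,7,8}; region has {2,3,4,5,6,8} → only 9 remains.
(3,4) = 2: row 3 has {3,4,6,7,8}; col 4 has {1,3,4,5,6,7,8,9}; region has {3,4,6,7,8,9} → only 2 remains.
(3,7) = 1: row 3 has {2,3,4,6,7,8}; col 7 has {2,3,4,5,7,8,9}; region has {2,3,4,5,6,8,9} → only 1 remains.

1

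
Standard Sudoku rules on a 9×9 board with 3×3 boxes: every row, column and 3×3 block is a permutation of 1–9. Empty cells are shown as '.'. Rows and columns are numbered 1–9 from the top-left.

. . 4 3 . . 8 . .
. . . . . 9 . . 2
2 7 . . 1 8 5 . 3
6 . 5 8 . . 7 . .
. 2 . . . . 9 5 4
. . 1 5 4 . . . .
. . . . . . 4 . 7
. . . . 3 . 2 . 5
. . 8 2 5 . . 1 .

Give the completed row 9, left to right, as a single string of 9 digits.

row 4, column 9 = 1 (sole candidate).
row 4, column 2 = 4 (hidden single in row 4).
row 4, column 5 = 9 (hidden single in row 4).
row 5, column 1 = 8 (hidden single in row 5).
row 2, column 2 = 8 (hidden single in row 2).
row 2, column 1 = 5 (hidden single in row 2).
row 1, column 6 = 5 (hidden single in row 1).
row 1, column 5 = 2 (hidden single in row 1).
row 1, column 8 = 7 (hidden single in row 1).
row 2, column 7 = 1 (hidden single in row 2).
row 2, column 3 = 3 (hidden single in row 2).
row 5, column 3 = 7 (sole candidate).
row 5, column 5 = 6 (sole candidate).
row 7, column 5 = 8 (sole candidate).
row 2, column 5 = 7 (sole candidate).
row 5, column 4 = 1 (sole candidate).
row 5, column 6 = 3 (sole candidate).
row 4, column 6 = 2 (sole candidate).
row 4, column 8 = 3 (sole candidate).
row 6, column 6 = 7 (sole candidate).
row 6, column 7 = 6 (sole candidate).
row 6, column 9 = 8 (sole candidate).
row 9, column 7 = 3: row 9 has {1,2,5,8}; col 7 has {1,2,4,5,6,7,8,9}; box has {1,2,4,5,7} → only 3 remains.
row 6, column 8 = 2 (sole candidate).
row 7, column 3 = 2 (hidden single in row 7).
row 7, column 2 = 5 (hidden single in row 7).
row 7, column 1 = 3 (hidden single in row 7).
row 6, column 1 = 9 (sole candidate).
row 6, column 2 = 3 (sole candidate).
row 1, column 1 = 1 (sole candidate).
row 7, column 6 = 1 (hidden single in row 7).
row 8, column 2 = 1 (hidden single in row 8).
row 8, column 8 = 8 (hidden single in row 8).
row 9, column 1 = 7: in row 9, 7 can only go here (every other open cell in that row sees a 7).
row 8, column 1 = 4 (sole candidate).
row 8, column 6 = 6 (sole candidate).
row 9, column 6 = 4: row 9 has {1,2,3,5,7,8}; col 6 has {1,2,3,5,6,7,8,9}; box has {1,2,3,5,6,8} → only 4 remains.
row 7, column 4 = 9 (sole candidate).
row 7, column 8 = 6 (sole candidate).
row 8, column 3 = 9 (sole candidate).
row 8, column 4 = 7 (sole candidate).
row 9, column 2 = 6: row 9 has {1,2,3,4,5,7,8}; col 2 has {1,2,3,4,5,7,8}; box has {1,2,3,4,5,7,8,9} → only 6 remains.
row 9, column 9 = 9: row 9 has {1,2,3,4,5,6,7,8}; col 9 has {1,2,3,4,5,7,8}; box has {1,2,3,4,5,6,7,8} → only 9 remains.

768254319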